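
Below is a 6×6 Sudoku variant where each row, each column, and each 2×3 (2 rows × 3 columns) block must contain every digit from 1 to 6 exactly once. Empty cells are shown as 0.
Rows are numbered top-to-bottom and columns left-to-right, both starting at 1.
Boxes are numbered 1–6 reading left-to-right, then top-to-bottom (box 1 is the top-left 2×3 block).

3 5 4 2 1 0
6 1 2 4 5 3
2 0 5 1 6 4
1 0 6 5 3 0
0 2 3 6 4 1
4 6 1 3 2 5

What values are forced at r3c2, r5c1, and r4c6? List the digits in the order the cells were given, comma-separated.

3,5,2

For r3c2:
  Row 3 already contains {1, 2, 4, 5, 6}.
  Column 2 already contains {1, 2, 5, 6}.
  Its 2×3 block (box 3) already contains {1, 2, 5, 6}.
  The only value from 1–6 not eliminated is 3, so r3c2 = 3.
For r5c1:
  Row 5 already contains {1, 2, 3, 4, 6}.
  Column 1 already contains {1, 2, 3, 4, 6}.
  Its 2×3 block (box 5) already contains {1, 2, 3, 4, 6}.
  The only value from 1–6 not eliminated is 5, so r5c1 = 5.
For r4c6:
  Row 4 already contains {1, 3, 5, 6}.
  Column 6 already contains {1, 3, 4, 5}.
  Its 2×3 block (box 4) already contains {1, 3, 4, 5, 6}.
  The only value from 1–6 not eliminated is 2, so r4c6 = 2.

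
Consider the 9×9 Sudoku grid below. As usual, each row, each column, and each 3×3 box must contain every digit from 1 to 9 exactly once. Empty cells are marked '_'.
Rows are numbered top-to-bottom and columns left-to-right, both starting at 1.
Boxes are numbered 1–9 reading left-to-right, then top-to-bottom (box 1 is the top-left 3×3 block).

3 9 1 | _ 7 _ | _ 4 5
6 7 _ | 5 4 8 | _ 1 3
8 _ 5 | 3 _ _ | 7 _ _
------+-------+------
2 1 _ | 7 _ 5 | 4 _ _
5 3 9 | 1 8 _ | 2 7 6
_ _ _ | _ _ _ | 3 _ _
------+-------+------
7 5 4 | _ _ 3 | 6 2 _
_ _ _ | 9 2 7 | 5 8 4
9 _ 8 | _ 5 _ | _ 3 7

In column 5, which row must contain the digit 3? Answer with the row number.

4

Consider where 3 can go in column 5.
R3C5 is out (row 3 already has a 3).
R6C5 is out (row 6 already has a 3).
R7C5 is out (row 7 already has a 3).
So the only cell in column 5 that can hold 3 is R4C5.
That is row 4.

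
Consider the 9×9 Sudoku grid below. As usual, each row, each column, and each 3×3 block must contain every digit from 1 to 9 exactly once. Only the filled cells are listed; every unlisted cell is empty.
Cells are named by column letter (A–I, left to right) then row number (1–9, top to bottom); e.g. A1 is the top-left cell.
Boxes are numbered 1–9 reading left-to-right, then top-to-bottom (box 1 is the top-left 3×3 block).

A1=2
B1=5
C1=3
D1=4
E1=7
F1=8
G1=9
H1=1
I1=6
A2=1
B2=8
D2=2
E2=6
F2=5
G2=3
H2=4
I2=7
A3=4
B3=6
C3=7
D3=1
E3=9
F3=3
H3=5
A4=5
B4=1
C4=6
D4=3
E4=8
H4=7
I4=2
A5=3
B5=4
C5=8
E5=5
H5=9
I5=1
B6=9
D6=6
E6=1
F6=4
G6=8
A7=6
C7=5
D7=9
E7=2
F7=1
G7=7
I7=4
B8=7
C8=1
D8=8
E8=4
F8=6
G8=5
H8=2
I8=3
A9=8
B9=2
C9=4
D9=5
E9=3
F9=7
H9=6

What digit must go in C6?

Row 6 already contains {1, 4, 6, 8, 9}.
Column C already contains {1, 3, 4, 5, 6, 7, 8}.
Its 3×3 block (box 4) already contains {1, 3, 4, 5, 6, 8, 9}.
The only value from 1–9 not eliminated is 2, so C6 = 2.

2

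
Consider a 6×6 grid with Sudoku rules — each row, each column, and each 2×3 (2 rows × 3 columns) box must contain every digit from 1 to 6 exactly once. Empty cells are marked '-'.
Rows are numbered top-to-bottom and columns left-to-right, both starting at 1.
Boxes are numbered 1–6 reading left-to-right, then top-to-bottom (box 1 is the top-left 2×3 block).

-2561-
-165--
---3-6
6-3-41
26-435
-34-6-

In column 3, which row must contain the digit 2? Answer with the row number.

3

Consider where 2 can go in column 3.
R5C3 is out (row 5 already has a 2).
So the only cell in column 3 that can hold 2 is R3C3.
That is row 3.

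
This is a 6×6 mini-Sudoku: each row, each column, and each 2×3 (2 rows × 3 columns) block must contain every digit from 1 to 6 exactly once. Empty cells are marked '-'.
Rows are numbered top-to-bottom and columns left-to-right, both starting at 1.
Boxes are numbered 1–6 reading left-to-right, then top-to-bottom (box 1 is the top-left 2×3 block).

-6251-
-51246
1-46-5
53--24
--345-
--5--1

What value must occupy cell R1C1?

Cell R1C1 itself could take any of {3, 4} by direct elimination.
Consider where 4 can go in row 1.
R1C6 is out (column 6 already has a 4).
So the only cell in row 1 that can hold 4 is R1C1.
Therefore R1C1 = 4.

4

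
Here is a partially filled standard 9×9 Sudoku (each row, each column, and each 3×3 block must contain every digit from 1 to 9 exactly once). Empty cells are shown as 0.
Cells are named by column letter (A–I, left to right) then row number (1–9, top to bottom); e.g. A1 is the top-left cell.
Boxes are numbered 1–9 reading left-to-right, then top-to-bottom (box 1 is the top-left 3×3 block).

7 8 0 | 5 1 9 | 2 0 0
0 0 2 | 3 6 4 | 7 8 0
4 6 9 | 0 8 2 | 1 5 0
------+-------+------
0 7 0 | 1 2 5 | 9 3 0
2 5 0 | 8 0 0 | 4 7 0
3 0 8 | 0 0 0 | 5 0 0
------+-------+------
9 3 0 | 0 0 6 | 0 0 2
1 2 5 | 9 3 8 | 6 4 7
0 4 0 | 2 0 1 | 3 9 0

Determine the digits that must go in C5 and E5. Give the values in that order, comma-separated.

1,9

For C5:
  Consider where 1 can go in column C.
  C1 is out (row 1 already has a 1).
  C4 is out (row 4 already has a 1).
  C7 is out (box 7 already has a 1).
  C9 is out (row 9 already has a 1).
  So the only cell in column C that can hold 1 is C5.
  So C5 = 1.
For E5:
  Row 5 already contains {2, 4, 5, 7, 8}.
  Column E already contains {1, 2, 3, 6, 8}.
  Its 3×3 block (box 5) already contains {1, 2, 5, 8}.
  The only value from 1–9 not eliminated is 9, so E5 = 9.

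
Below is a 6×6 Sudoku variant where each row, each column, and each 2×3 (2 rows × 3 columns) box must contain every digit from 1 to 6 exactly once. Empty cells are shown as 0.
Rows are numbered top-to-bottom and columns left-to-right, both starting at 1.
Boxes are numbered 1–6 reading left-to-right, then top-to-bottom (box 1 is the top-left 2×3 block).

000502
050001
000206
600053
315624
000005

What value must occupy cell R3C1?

Cell R3C1 itself could take any of {1, 4, 5} by direct elimination.
Consider where 5 can go in row 3.
R3C2 is out (column 2 already has a 5).
R3C3 is out (column 3 already has a 5).
R3C5 is out (column 5 already has a 5).
So the only cell in row 3 that can hold 5 is R3C1.
Therefore R3C1 = 5.

5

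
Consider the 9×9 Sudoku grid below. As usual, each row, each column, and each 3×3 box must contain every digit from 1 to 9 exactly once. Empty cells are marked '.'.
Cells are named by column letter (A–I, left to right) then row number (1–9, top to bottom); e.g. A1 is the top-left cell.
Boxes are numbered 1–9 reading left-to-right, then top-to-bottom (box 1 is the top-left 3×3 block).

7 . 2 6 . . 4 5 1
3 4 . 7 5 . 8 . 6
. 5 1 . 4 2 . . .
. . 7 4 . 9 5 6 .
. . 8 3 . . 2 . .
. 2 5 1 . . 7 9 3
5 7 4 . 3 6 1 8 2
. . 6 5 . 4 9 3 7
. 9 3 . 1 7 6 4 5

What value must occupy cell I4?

8

Row 4 already contains {4, 5, 6, 7, 9}.
Column I already contains {1, 2, 3, 5, 6, 7}.
Its 3×3 block (box 6) already contains {2, 3, 5, 6, 7, 9}.
The only value from 1–9 not eliminated is 8, so I4 = 8.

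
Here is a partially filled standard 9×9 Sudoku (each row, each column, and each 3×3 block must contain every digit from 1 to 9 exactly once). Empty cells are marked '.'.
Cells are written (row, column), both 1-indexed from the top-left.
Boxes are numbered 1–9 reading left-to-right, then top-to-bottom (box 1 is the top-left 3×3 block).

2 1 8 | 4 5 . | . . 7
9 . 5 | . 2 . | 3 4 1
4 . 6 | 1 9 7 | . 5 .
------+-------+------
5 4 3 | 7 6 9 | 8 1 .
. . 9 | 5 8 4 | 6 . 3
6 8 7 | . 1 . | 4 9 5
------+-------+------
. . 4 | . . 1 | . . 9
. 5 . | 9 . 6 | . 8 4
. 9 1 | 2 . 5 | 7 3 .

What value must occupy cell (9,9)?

6

Row 9 already contains {1, 2, 3, 5, 7, 9}.
Column 9 already contains {1, 3, 4, 5, 7, 9}.
Its 3×3 block (box 9) already contains {3, 4, 7, 8, 9}.
The only value from 1–9 not eliminated is 6, so (9,9) = 6.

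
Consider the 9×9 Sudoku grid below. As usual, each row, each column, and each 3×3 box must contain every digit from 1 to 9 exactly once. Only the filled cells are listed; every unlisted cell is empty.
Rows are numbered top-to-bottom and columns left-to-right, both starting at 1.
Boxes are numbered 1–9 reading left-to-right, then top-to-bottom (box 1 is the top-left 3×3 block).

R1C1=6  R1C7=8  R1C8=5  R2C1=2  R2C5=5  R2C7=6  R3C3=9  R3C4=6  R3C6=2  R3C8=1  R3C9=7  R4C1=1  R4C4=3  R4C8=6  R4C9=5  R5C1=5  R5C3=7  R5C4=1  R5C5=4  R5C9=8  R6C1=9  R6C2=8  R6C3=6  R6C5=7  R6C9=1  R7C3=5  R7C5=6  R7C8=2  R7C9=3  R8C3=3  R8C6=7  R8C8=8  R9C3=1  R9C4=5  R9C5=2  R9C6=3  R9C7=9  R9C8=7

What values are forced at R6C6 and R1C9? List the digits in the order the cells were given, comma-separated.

For R6C6:
  Row 6 already contains {1, 6, 7, 8, 9}.
  Column 6 already contains {2, 3, 7}.
  Its 3×3 block (box 5) already contains {1, 3, 4, 7}.
  The only value from 1–9 not eliminated is 5, so R6C6 = 5.
For R1C9:
  Consider where 2 can go in column 9.
  R2C9 is out (row 2 already has a 2).
  R8C9 is out (box 9 already has a 2).
  R9C9 is out (row 9 already has a 2).
  So the only cell in column 9 that can hold 2 is R1C9.
  So R1C9 = 2.

5,2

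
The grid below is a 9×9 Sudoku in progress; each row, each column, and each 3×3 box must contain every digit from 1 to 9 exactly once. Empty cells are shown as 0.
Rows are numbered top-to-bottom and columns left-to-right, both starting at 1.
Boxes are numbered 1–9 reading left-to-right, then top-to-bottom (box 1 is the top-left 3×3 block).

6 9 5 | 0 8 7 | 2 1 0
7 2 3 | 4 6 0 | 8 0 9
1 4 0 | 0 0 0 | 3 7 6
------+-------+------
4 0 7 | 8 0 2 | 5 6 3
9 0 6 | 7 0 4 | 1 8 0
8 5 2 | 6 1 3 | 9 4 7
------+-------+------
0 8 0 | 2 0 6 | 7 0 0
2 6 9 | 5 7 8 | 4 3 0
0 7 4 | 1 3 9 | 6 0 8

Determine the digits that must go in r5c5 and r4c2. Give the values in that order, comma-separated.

For r5c5:
  Row 5 already contains {1, 4, 6, 7, 8, 9}.
  Column 5 already contains {1, 3, 6, 7, 8}.
  Its 3×3 block (box 5) already contains {1, 2, 3, 4, 6, 7, 8}.
  The only value from 1–9 not eliminated is 5, so r5c5 = 5.
For r4c2:
  Row 4 already contains {2, 3, 4, 5, 6, 7, 8}.
  Column 2 already contains {2, 4, 5, 6, 7, 8, 9}.
  Its 3×3 block (box 4) already contains {2, 4, 5, 6, 7, 8, 9}.
  The only value from 1–9 not eliminated is 1, so r4c2 = 1.

5,1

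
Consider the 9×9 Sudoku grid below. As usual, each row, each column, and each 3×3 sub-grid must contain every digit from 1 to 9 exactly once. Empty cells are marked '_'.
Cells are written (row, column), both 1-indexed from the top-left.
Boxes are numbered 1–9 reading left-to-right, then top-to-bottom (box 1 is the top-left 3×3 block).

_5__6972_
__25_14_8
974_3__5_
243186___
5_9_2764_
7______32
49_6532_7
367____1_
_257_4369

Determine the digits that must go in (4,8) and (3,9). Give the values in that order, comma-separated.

For (4,8):
  Consider where 7 can go in box 6.
  (4,7) is out (column 7 already has a 7).
  (4,9) is out (column 9 already has a 7).
  (5,9) is out (row 5 already has a 7).
  (6,7) is out (row 6 already has a 7).
  So the only cell in box 6 that can hold 7 is (4,8).
  So (4,8) = 7.
For (3,9):
  Consider where 6 can go in box 3.
  (1,9) is out (row 1 already has a 6).
  (2,8) is out (column 8 already has a 6).
  (3,7) is out (column 7 already has a 6).
  So the only cell in box 3 that can hold 6 is (3,9).
  So (3,9) = 6.

7,6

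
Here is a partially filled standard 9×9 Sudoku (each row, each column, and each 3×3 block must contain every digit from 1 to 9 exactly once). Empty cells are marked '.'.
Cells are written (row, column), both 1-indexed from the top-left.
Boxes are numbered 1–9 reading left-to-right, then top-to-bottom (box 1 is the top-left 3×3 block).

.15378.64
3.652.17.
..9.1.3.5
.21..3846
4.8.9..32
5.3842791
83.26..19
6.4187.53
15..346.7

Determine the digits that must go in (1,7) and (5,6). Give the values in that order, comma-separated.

9,1

For (1,7):
  Consider where 9 can go in box 3.
  (2,9) is out (column 9 already has a 9).
  (3,8) is out (row 3 already has a 9).
  So the only cell in box 3 that can hold 9 is (1,7).
  So (1,7) = 9.
For (5,6):
  Consider where 1 can go in box 5.
  (4,4) is out (row 4 already has a 1).
  (4,5) is out (row 4 already has a 1).
  (5,4) is out (column 4 already has a 1).
  So the only cell in box 5 that can hold 1 is (5,6).
  So (5,6) = 1.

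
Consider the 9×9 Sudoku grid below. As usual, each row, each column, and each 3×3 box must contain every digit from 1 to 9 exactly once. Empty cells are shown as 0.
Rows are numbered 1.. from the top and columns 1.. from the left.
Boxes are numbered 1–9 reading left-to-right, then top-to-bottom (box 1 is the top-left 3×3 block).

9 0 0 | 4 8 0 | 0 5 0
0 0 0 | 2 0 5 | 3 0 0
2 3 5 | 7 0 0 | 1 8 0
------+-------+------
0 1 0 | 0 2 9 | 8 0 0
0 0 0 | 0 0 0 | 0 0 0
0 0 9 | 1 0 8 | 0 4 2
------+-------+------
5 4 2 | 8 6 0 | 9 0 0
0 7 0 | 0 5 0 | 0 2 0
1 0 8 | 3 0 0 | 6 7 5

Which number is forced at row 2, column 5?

Cell row 2, column 5 itself could take any of {1, 9} by direct elimination.
Consider where 1 can go in column 5.
row 3, column 5 is out (row 3 already has a 1).
row 5, column 5 is out (box 5 already has a 1).
row 6, column 5 is out (row 6 already has a 1).
row 9, column 5 is out (row 9 already has a 1).
So the only cell in column 5 that can hold 1 is row 2, column 5.
Therefore row 2, column 5 = 1.

1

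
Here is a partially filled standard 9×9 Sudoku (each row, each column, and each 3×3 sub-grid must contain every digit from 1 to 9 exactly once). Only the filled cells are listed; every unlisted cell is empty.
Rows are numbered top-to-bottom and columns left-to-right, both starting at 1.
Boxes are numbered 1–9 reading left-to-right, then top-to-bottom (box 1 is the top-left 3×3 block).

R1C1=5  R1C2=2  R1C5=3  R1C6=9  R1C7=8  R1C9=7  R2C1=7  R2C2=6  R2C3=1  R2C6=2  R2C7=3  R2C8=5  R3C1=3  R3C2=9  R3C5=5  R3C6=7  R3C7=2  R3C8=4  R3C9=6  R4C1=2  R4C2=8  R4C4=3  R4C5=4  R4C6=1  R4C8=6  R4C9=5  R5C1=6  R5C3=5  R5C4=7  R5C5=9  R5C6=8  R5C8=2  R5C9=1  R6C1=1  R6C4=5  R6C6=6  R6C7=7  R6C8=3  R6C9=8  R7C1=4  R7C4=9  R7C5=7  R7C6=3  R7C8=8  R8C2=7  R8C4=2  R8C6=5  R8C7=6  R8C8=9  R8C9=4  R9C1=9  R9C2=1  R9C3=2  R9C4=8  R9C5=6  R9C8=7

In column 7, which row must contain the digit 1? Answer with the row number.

7

Consider where 1 can go in column 7.
R4C7 is out (row 4 already has a 1).
R5C7 is out (row 5 already has a 1).
R9C7 is out (row 9 already has a 1).
So the only cell in column 7 that can hold 1 is R7C7.
That is row 7.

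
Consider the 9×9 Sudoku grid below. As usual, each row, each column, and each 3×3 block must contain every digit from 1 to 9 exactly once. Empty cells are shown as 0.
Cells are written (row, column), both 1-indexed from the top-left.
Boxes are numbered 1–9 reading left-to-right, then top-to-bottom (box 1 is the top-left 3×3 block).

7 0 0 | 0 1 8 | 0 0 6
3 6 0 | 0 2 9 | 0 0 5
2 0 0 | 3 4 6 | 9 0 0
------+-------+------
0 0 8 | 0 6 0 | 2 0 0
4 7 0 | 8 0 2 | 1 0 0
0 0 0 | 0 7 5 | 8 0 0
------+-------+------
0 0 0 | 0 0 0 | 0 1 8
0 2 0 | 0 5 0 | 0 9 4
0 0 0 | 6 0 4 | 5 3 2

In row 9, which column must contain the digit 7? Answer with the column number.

Consider where 7 can go in row 9.
(9,1) is out (column 1 already has a 7).
(9,2) is out (column 2 already has a 7).
(9,5) is out (column 5 already has a 7).
So the only cell in row 9 that can hold 7 is (9,3).
That is column 3.

3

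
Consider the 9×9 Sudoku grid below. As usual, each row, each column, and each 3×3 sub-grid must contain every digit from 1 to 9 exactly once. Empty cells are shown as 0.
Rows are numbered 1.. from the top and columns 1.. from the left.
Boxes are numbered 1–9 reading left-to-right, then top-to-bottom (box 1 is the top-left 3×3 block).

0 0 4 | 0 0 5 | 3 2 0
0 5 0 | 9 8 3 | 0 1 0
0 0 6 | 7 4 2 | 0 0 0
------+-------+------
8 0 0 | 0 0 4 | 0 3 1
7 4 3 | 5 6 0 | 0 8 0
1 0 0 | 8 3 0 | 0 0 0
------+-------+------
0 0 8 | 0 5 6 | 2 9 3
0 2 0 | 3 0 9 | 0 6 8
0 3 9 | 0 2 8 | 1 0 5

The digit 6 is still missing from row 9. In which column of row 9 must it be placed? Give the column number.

Consider where 6 can go in row 9.
row 9, column 4 is out (box 8 already has a 6).
row 9, column 8 is out (column 8 already has a 6).
So the only cell in row 9 that can hold 6 is row 9, column 1.
That is column 1.

1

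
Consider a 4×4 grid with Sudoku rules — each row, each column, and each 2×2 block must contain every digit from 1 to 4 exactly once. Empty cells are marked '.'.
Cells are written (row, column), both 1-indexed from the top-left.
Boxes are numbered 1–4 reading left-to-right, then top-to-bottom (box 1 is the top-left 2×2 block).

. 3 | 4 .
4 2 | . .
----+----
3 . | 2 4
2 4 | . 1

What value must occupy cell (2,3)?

Cell (2,3) itself could take any of {1, 3} by direct elimination.
Consider where 1 can go in column 3.
(4,3) is out (row 4 already has a 1).
So the only cell in column 3 that can hold 1 is (2,3).
Therefore (2,3) = 1.

1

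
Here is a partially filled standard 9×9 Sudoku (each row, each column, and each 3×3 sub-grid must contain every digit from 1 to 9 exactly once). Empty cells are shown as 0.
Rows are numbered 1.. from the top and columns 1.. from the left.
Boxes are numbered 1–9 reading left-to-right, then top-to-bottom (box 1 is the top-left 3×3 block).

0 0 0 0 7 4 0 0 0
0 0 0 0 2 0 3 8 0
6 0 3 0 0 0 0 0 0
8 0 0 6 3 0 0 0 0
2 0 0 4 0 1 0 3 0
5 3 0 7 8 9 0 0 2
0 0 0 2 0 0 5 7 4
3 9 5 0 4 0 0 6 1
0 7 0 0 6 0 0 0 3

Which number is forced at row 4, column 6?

2

Cell row 4, column 6 itself could take any of {2, 5} by direct elimination.
Consider where 2 can go in column 6.
row 2, column 6 is out (row 2 already has a 2).
row 3, column 6 is out (box 2 already has a 2).
row 7, column 6 is out (row 7 already has a 2).
row 8, column 6 is out (box 8 already has a 2).
row 9, column 6 is out (box 8 already has a 2).
So the only cell in column 6 that can hold 2 is row 4, column 6.
Therefore row 4, column 6 = 2.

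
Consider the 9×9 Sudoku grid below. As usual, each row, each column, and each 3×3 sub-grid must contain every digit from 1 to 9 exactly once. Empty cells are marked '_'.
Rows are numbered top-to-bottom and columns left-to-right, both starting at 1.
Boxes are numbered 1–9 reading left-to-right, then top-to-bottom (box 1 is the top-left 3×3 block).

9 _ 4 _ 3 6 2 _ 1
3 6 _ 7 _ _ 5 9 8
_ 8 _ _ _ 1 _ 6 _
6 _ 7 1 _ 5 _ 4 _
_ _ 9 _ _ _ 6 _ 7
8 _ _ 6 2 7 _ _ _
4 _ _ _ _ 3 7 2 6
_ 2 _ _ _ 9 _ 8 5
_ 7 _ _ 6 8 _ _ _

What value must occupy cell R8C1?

1

Row 8 already contains {2, 5, 8, 9}.
Column 1 already contains {3, 4, 6, 8, 9}.
Its 3×3 block (box 7) already contains {2, 4, 7}.
The only value from 1–9 not eliminated is 1, so R8C1 = 1.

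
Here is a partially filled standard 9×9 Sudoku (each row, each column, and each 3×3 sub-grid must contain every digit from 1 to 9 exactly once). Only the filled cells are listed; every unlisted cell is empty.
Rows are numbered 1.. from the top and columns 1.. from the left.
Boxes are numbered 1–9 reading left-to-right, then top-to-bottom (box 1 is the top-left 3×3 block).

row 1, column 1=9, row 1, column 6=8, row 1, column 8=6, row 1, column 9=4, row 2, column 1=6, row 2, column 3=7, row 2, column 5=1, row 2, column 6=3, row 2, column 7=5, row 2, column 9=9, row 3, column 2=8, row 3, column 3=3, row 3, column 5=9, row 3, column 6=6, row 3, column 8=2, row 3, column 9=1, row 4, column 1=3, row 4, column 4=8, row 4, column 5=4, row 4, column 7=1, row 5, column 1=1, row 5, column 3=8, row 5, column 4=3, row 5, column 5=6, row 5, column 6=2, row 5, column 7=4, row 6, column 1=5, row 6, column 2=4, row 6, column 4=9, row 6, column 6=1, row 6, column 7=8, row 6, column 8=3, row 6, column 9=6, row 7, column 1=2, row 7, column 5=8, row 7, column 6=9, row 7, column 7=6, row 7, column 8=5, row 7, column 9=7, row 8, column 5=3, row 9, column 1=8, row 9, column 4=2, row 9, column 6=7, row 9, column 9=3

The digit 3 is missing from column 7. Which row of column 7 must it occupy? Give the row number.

1

Consider where 3 can go in column 7.
row 3, column 7 is out (row 3 already has a 3).
row 8, column 7 is out (row 8 already has a 3).
row 9, column 7 is out (row 9 already has a 3).
So the only cell in column 7 that can hold 3 is row 1, column 7.
That is row 1.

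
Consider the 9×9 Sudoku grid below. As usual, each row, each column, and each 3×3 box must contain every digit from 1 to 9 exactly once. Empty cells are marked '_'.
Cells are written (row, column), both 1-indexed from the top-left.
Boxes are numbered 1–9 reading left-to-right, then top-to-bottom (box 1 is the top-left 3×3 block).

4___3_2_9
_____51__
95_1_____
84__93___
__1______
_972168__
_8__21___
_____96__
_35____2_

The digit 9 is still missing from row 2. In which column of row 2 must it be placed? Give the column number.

4

Consider where 9 can go in row 2.
(2,1) is out (column 1 already has a 9). (2,2) is out (column 2 already has a 9). (2,3) is out (box 1 already has a 9). (2,5) is out (column 5 already has a 9). The remaining empty cells in row 2 are similarly blocked.
So the only cell in row 2 that can hold 9 is (2,4).
That is column 4.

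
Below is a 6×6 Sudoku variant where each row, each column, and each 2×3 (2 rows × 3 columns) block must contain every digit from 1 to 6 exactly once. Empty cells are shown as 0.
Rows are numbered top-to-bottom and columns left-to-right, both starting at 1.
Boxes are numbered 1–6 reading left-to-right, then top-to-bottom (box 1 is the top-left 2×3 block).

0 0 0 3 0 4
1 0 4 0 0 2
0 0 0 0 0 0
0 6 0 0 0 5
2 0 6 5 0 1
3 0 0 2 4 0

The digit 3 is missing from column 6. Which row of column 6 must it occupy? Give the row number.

Consider where 3 can go in column 6.
R6C6 is out (row 6 already has a 3).
So the only cell in column 6 that can hold 3 is R3C6.
That is row 3.

3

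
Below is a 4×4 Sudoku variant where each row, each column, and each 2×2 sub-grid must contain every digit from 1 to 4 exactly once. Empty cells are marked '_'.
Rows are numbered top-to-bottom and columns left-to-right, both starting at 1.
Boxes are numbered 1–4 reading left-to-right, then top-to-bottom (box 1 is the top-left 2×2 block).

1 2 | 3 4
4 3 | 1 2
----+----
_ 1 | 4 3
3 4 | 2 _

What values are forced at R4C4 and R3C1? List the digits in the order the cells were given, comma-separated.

For R4C4:
  Row 4 already contains {2, 3, 4}.
  Column 4 already contains {2, 3, 4}.
  Its 2×2 block (box 4) already contains {2, 3, 4}.
  The only value from 1–4 not eliminated is 1, so R4C4 = 1.
For R3C1:
  Row 3 already contains {1, 3, 4}.
  Column 1 already contains {1, 3, 4}.
  Its 2×2 block (box 3) already contains {1, 3, 4}.
  The only value from 1–4 not eliminated is 2, so R3C1 = 2.

1,2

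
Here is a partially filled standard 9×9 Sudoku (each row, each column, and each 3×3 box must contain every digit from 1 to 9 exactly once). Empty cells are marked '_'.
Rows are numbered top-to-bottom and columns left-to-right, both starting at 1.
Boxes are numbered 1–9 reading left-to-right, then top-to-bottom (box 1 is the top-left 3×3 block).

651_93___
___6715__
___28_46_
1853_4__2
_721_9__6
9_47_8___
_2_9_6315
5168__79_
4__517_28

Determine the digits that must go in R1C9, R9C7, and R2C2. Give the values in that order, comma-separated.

7,6,4

For R1C9:
  Row 1 already contains {1, 3, 5, 6, 9}.
  Column 9 already contains {2, 5, 6, 8}.
  Its 3×3 block (box 3) already contains {4, 5, 6}.
  The only value from 1–9 not eliminated is 7, so R1C9 = 7.
For R9C7:
  Row 9 already contains {1, 2, 4, 5, 7, 8}.
  Column 7 already contains {3, 4, 5, 7}.
  Its 3×3 block (box 9) already contains {1, 2, 3, 5, 7, 8, 9}.
  The only value from 1–9 not eliminated is 6, so R9C7 = 6.
For R2C2:
  Consider where 4 can go in column 2.
  R3C2 is out (row 3 already has a 4).
  R6C2 is out (row 6 already has a 4).
  R9C2 is out (row 9 already has a 4).
  So the only cell in column 2 that can hold 4 is R2C2.
  So R2C2 = 4.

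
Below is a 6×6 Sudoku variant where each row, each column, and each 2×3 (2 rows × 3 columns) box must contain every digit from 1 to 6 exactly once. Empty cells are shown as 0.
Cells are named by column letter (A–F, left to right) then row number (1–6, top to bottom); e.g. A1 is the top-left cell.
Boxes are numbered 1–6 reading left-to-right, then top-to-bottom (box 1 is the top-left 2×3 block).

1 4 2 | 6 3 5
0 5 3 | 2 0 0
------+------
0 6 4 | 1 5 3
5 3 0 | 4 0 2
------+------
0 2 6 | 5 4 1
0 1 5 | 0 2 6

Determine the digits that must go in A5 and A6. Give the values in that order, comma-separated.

For A5:
  Row 5 already contains {1, 2, 4, 5, 6}.
  Column A already contains {1, 5}.
  Its 2×3 block (box 5) already contains {1, 2, 5, 6}.
  The only value from 1–6 not eliminated is 3, so A5 = 3.
For A6:
  Consider where 4 can go in row 6.
  D6 is out (column D already has a 4).
  So the only cell in row 6 that can hold 4 is A6.
  So A6 = 4.

3,4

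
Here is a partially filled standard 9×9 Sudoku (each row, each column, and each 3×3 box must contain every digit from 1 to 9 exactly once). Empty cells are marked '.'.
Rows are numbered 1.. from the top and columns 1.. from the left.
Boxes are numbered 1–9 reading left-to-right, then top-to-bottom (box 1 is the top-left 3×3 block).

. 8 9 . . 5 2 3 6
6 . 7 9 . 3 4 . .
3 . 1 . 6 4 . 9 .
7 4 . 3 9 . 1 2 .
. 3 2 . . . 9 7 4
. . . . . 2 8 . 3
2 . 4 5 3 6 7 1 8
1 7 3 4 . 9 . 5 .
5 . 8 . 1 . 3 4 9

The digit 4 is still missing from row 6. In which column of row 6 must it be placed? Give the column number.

5

Consider where 4 can go in row 6.
row 6, column 1 is out (box 4 already has a 4).
row 6, column 2 is out (column 2 already has a 4).
row 6, column 3 is out (column 3 already has a 4).
row 6, column 4 is out (column 4 already has a 4).
row 6, column 8 is out (column 8 already has a 4).
So the only cell in row 6 that can hold 4 is row 6, column 5.
That is column 5.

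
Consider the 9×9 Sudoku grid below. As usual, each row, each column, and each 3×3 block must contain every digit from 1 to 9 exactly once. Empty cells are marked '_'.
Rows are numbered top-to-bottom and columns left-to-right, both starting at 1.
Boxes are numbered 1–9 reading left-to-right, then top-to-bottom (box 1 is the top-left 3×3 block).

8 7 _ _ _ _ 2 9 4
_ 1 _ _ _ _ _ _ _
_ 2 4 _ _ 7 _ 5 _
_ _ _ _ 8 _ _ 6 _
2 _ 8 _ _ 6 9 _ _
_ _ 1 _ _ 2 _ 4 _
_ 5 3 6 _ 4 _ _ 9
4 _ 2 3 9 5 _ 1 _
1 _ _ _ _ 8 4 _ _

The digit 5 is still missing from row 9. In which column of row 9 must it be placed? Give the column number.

9

Consider where 5 can go in row 9.
R9C2 is out (column 2 already has a 5).
R9C3 is out (box 7 already has a 5).
R9C4 is out (box 8 already has a 5).
R9C5 is out (box 8 already has a 5).
R9C8 is out (column 8 already has a 5).
So the only cell in row 9 that can hold 5 is R9C9.
That is column 9.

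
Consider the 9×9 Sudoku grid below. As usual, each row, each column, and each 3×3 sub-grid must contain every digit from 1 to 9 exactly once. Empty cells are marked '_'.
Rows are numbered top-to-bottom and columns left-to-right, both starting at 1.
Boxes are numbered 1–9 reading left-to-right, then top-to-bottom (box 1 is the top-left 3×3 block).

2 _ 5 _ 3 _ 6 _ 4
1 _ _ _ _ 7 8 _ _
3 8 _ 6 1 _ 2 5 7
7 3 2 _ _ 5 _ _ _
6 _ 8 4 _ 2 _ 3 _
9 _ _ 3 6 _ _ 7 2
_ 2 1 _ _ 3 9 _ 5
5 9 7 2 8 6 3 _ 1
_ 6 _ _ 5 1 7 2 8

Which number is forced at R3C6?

4

Cell R3C6 itself could take any of {4, 9} by direct elimination.
Consider where 4 can go in column 6.
R1C6 is out (row 1 already has a 4).
R6C6 is out (box 5 already has a 4).
So the only cell in column 6 that can hold 4 is R3C6.
Therefore R3C6 = 4.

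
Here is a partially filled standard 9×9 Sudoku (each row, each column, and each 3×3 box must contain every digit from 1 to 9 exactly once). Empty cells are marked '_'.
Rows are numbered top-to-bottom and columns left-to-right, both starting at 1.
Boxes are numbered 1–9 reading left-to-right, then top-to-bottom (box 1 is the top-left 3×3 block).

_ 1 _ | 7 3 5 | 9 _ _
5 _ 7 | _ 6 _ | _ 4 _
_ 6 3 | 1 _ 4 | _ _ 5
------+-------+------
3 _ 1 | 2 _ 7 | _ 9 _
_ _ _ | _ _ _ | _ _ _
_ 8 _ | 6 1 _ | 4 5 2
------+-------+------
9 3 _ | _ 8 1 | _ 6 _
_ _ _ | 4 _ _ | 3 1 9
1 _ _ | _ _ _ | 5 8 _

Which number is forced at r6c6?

Cell r6c6 itself could take any of {3, 9} by direct elimination.
Consider where 3 can go in row 6.
r6c1 is out (column 1 already has a 3).
r6c3 is out (column 3 already has a 3).
So the only cell in row 6 that can hold 3 is r6c6.
Therefore r6c6 = 3.

3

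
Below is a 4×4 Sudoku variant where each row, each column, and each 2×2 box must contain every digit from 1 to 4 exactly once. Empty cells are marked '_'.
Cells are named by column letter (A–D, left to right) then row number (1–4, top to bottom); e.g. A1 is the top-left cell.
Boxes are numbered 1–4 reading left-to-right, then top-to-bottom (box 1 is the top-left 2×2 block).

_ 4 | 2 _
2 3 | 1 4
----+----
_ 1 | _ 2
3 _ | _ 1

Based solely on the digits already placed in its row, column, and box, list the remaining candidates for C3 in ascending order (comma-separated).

Row 3 already contains {1, 2}.
Column C already contains {1, 2}.
Its 2×2 block (box 4) already contains {1, 2}.
Removing those from 1–4 leaves {3, 4} as the candidates for C3.

3,4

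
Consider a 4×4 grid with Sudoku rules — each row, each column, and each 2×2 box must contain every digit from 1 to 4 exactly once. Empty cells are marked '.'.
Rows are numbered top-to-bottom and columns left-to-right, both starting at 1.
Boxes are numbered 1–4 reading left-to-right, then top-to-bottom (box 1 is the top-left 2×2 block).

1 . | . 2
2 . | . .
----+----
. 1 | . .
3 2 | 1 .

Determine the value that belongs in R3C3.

2

Cell R3C3 itself could take any of {2, 3, 4} by direct elimination.
Consider where 2 can go in box 4.
R3C4 is out (column 4 already has a 2).
R4C4 is out (row 4 already has a 2).
So the only cell in box 4 that can hold 2 is R3C3.
Therefore R3C3 = 2.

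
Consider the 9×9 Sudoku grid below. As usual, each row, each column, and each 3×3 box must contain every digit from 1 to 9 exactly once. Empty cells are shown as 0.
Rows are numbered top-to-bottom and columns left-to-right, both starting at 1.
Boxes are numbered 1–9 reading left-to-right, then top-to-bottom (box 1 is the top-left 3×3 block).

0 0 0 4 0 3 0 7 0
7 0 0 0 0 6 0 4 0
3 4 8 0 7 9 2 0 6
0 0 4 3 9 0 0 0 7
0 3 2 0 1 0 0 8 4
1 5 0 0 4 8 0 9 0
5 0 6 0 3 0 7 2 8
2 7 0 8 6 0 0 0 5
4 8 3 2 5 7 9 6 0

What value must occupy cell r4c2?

6

Row 4 already contains {3, 4, 7, 9}.
Column 2 already contains {3, 4, 5, 7, 8}.
Its 3×3 block (box 4) already contains {1, 2, 3, 4, 5}.
The only value from 1–9 not eliminated is 6, so r4c2 = 6.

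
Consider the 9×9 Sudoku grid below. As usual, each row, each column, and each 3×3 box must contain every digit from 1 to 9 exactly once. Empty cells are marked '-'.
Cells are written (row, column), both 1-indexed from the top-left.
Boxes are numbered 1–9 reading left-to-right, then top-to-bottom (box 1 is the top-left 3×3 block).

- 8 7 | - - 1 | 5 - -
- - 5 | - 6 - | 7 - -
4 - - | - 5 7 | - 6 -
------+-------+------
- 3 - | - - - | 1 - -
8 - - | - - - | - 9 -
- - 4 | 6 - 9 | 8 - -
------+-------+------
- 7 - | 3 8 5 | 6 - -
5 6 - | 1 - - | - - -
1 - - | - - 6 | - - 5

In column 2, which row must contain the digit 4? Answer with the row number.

9

Consider where 4 can go in column 2.
(2,2) is out (box 1 already has a 4).
(3,2) is out (row 3 already has a 4).
(5,2) is out (box 4 already has a 4).
(6,2) is out (row 6 already has a 4).
So the only cell in column 2 that can hold 4 is (9,2).
That is row 9.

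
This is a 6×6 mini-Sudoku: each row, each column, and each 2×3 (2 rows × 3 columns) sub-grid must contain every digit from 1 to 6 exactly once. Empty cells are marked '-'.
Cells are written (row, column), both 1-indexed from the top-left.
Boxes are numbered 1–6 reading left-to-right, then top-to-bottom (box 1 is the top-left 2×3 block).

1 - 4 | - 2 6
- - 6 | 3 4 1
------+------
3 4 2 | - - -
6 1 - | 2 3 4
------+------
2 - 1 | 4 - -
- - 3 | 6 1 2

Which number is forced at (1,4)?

Row 1 already contains {1, 2, 4, 6}.
Column 4 already contains {2, 3, 4, 6}.
Its 2×3 block (box 2) already contains {1, 2, 3, 4, 6}.
The only value from 1–6 not eliminated is 5, so (1,4) = 5.

5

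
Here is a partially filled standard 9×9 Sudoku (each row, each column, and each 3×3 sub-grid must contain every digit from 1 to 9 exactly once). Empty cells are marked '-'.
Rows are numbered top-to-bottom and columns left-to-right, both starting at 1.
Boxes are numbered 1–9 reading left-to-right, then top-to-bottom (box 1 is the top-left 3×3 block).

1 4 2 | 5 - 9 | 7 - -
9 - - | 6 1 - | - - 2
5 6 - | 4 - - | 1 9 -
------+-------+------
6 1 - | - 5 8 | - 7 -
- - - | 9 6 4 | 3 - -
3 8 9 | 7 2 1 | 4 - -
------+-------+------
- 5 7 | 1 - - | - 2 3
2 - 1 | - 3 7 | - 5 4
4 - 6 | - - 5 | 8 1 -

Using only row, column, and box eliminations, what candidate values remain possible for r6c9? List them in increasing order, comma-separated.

5,6

Row 6 already contains {1, 2, 3, 4, 7, 8, 9}.
Column 9 already contains {2, 3, 4}.
Its 3×3 block (box 6) already contains {3, 4, 7}.
Removing those from 1–9 leaves {5, 6} as the candidates for r6c9.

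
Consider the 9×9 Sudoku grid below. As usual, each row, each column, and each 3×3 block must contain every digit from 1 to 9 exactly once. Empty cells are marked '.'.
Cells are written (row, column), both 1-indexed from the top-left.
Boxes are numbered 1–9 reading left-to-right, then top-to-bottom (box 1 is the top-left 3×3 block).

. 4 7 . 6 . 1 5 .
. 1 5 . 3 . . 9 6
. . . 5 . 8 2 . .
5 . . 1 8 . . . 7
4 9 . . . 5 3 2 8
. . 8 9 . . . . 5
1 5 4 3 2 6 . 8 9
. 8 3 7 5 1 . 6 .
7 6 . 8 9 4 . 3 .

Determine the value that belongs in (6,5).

4

Cell (6,5) itself could take any of {4, 7} by direct elimination.
Consider where 4 can go in box 5.
(4,6) is out (column 6 already has a 4).
(5,4) is out (row 5 already has a 4).
(5,5) is out (row 5 already has a 4).
(6,6) is out (column 6 already has a 4).
So the only cell in box 5 that can hold 4 is (6,5).
Therefore (6,5) = 4.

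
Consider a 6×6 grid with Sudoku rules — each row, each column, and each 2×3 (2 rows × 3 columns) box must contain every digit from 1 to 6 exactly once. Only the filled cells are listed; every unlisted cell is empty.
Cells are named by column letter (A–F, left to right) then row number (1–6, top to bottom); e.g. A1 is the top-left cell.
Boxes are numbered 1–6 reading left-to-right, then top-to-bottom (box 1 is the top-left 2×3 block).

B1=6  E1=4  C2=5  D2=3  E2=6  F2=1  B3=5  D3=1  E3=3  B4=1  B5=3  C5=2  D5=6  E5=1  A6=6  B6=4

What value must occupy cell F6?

Cell F6 itself could take any of {2, 3, 5} by direct elimination.
Consider where 3 can go in column F.
F1 is out (box 2 already has a 3).
F3 is out (row 3 already has a 3).
F4 is out (box 4 already has a 3).
F5 is out (row 5 already has a 3).
So the only cell in column F that can hold 3 is F6.
Therefore F6 = 3.

3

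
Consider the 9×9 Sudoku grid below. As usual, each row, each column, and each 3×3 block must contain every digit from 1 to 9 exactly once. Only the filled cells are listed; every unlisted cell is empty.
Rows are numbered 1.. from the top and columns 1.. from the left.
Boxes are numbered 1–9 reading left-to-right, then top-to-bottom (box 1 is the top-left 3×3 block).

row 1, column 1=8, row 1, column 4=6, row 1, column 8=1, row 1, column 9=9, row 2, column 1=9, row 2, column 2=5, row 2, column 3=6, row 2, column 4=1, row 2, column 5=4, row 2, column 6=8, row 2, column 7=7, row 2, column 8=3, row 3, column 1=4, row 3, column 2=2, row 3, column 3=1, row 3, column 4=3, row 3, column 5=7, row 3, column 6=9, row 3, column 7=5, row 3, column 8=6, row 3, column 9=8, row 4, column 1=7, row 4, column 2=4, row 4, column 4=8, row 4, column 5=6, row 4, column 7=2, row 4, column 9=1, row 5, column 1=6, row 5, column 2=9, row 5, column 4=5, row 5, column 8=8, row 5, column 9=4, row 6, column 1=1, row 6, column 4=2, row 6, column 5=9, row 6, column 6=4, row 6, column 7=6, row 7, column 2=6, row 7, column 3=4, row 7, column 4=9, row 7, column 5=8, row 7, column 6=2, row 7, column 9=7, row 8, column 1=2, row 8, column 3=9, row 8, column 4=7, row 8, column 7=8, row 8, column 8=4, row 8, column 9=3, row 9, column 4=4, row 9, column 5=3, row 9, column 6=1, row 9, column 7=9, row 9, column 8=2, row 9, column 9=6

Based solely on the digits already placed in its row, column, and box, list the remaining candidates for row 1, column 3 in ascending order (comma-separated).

Row 1 already contains {1, 6, 8, 9}.
Column 3 already contains {1, 4, 6, 9}.
Its 3×3 block (box 1) already contains {1, 2, 4, 5, 6, 8, 9}.
Removing those from 1–9 leaves {3, 7} as the candidates for row 1, column 3.

3,7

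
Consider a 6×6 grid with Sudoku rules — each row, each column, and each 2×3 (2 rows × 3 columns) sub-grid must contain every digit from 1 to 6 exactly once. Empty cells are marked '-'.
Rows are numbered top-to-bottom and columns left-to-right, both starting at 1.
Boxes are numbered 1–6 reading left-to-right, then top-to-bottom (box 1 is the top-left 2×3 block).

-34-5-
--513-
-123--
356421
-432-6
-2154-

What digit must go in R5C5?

Row 5 already contains {2, 3, 4, 6}.
Column 5 already contains {2, 3, 4, 5}.
Its 2×3 block (box 6) already contains {2, 4, 5, 6}.
The only value from 1–6 not eliminated is 1, so R5C5 = 1.

1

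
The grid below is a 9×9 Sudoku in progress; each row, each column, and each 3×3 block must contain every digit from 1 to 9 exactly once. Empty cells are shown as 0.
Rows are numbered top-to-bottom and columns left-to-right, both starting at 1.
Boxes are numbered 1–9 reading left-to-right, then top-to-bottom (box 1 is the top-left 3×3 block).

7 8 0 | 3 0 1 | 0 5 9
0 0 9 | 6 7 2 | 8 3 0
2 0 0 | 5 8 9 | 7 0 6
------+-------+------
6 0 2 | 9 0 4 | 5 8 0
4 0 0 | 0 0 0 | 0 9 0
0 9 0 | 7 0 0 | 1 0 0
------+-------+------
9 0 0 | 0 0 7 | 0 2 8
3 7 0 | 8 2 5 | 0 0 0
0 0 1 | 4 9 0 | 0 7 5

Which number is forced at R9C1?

Row 9 already contains {1, 4, 5, 7, 9}.
Column 1 already contains {2, 3, 4, 6, 7, 9}.
Its 3×3 block (box 7) already contains {1, 3, 7, 9}.
The only value from 1–9 not eliminated is 8, so R9C1 = 8.

8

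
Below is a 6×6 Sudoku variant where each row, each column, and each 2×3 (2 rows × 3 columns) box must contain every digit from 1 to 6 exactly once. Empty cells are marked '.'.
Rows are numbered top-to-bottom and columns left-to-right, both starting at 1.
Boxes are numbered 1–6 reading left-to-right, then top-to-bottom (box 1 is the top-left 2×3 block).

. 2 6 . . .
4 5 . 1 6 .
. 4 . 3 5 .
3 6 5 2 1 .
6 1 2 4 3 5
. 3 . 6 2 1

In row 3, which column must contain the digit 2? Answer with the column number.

Consider where 2 can go in row 3.
r3c3 is out (column 3 already has a 2).
r3c6 is out (box 4 already has a 2).
So the only cell in row 3 that can hold 2 is r3c1.
That is column 1.

1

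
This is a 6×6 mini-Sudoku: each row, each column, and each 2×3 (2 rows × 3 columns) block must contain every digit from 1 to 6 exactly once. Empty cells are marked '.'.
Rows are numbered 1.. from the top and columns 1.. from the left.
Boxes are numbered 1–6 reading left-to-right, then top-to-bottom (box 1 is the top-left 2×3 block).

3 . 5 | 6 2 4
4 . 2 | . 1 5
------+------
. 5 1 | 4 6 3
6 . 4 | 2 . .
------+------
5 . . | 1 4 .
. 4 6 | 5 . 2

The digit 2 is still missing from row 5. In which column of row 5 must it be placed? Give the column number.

2

Consider where 2 can go in row 5.
row 5, column 3 is out (column 3 already has a 2).
row 5, column 6 is out (column 6 already has a 2).
So the only cell in row 5 that can hold 2 is row 5, column 2.
That is column 2.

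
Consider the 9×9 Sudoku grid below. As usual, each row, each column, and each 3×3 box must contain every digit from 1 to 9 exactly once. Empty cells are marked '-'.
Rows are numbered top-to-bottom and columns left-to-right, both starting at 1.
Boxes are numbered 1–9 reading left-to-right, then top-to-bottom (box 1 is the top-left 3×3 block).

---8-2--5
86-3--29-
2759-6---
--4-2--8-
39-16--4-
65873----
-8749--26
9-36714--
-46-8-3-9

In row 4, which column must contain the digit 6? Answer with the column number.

7

Consider where 6 can go in row 4.
R4C1 is out (column 1 already has a 6).
R4C2 is out (column 2 already has a 6).
R4C4 is out (column 4 already has a 6).
R4C6 is out (column 6 already has a 6).
R4C9 is out (column 9 already has a 6).
So the only cell in row 4 that can hold 6 is R4C7.
That is column 7.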